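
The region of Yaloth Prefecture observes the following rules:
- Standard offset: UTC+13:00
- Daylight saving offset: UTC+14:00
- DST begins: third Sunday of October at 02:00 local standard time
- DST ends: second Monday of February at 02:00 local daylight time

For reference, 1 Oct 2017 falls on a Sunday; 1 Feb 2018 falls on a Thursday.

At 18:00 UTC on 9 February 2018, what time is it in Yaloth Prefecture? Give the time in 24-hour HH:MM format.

08:00

1 October 2017 is a Sunday, so the first Sunday is October 1 and the third is October 15.
1 February 2018 is a Thursday, so the first Monday is February 5 and the second is February 12.
At the standard offset (UTC+13:00), 18:00 UTC + 13h = 07:00 Yaloth Prefecture standard time (rolling into the next day, 10 February 2018).
Daylight saving runs 15 October 2017 – 12 February 2018; the standard-time date in Yaloth Prefecture, 10 February 2018, is inside that window, so Yaloth Prefecture is at UTC+14:00.
18:00 UTC + 14h = 08:00 local (rolling into the next day, 10 February 2018).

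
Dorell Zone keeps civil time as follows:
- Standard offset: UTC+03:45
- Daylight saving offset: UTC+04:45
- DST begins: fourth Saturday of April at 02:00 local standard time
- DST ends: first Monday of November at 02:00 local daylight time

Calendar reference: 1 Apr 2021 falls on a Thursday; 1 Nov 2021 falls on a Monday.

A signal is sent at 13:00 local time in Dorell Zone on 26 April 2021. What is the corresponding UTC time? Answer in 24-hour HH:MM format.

1 April 2021 is a Thursday, so the first Saturday is April 3 and the fourth is April 24.
1 November 2021 is a Monday, so the first Monday is November 1.
26 April 2021 lies within the daylight-saving period (24 April – 1 November), so Dorell Zone is on daylight time, UTC+04:45.
13:00 local − 4h45m = 08:15 UTC.

08:15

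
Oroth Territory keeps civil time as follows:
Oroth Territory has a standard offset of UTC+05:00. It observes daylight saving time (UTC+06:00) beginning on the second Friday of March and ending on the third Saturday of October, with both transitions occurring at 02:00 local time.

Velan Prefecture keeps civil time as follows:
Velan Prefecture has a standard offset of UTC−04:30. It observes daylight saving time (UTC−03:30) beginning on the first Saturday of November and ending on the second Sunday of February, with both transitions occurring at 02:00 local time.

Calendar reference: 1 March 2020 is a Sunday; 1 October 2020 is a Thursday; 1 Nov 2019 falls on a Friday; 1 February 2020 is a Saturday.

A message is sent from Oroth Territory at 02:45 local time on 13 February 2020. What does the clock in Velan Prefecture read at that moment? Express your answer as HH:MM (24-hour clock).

1 March 2020 is a Sunday, so the first Friday is March 6 and the second is March 13.
1 October 2020 is a Thursday, so the first Saturday is October 3 and the third is October 17.
13 February 2020 does not fall between 13 March and 17 October, so daylight saving is not in effect and Oroth Territory is at UTC+05:00.
02:45 Oroth Territory − 5h = 21:45 UTC (rolling into the previous day, 12 February 2020).
1 November 2019 is a Friday, so the first Saturday is November 2.
1 February 2020 is a Saturday, so the first Sunday is February 2 and the second is February 9.
At the standard offset (UTC−04:30), 21:45 UTC − 4h30m = 17:15 Velan Prefecture standard time.
Daylight saving runs 2 November 2019 – 9 February 2020; the standard-time date in Velan Prefecture, 12 February 2020, is outside that window, so Velan Prefecture is on standard time at UTC−04:30.
21:45 UTC − 4h30m = 17:15 Velan Prefecture.

17:15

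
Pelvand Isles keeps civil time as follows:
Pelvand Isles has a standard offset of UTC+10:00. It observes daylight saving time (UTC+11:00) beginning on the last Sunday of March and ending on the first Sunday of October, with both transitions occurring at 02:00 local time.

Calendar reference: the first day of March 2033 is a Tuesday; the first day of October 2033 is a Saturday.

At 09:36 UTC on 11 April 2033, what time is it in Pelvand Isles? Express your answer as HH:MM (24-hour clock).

1 March 2033 is a Tuesday, so Sundays fall on 6, 13, 20, 27; the last is March 27.
1 October 2033 is a Saturday, so the first Sunday is October 2.
At the standard offset (UTC+10:00), 09:36 UTC + 10h = 19:36 Pelvand Isles standard time.
Daylight saving runs 27 March – 2 October; the standard-time date in Pelvand Isles, 11 April 2033, is inside that window, so Pelvand Isles is at UTC+11:00.
09:36 UTC + 11h = 20:36 local.

20:36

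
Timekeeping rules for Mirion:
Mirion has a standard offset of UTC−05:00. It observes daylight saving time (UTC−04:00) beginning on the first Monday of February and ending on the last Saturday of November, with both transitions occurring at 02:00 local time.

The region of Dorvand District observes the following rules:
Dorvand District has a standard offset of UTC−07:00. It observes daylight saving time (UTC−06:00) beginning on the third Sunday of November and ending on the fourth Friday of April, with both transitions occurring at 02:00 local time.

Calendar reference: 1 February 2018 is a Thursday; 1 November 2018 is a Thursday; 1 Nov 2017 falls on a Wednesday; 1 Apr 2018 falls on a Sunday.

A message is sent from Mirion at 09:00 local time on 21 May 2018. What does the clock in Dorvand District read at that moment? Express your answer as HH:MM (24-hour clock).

1 February 2018 is a Thursday, so the first Monday is February 5.
1 November 2018 is a Thursday, so Saturdays fall on 3, 10, 17, 24; the last is November 24.
Daylight saving runs 5 February – 24 November; 21 May 2018 is inside that window, so Mirion is at UTC−04:00.
09:00 Mirion + 4h = 13:00 UTC.
1 November 2017 is a Wednesday, so the first Sunday is November 5 and the third is November 19.
1 April 2018 is a Sunday, so the first Friday is April 6 and the fourth is April 27.
At the standard offset (UTC−07:00), 13:00 UTC − 7h = 06:00 Dorvand District standard time.
The standard-time date in Dorvand District, 21 May 2018, is outside the daylight-saving period (19 November 2017 – 27 April 2018), so Dorvand District is on standard time, UTC−07:00.
13:00 UTC − 7h = 06:00 Dorvand District.

06:00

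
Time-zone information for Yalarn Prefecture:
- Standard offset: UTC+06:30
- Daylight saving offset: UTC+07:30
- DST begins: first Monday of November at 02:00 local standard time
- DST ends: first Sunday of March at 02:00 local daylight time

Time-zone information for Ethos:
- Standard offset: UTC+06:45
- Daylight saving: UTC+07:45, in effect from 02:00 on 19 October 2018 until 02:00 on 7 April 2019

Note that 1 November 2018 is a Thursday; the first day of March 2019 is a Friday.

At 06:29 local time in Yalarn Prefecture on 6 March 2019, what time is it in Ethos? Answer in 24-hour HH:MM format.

1 November 2018 is a Thursday, so the first Monday is November 5.
1 March 2019 is a Friday, so the first Sunday is March 3.
6 March 2019 is outside the daylight-saving period (5 November 2018 – 3 March 2019), so Yalarn Prefecture is on standard time, UTC+06:30.
06:29 Yalarn Prefecture − 6h30m = 23:59 UTC (rolling into the previous day, 5 March 2019).
At the standard offset (UTC+06:45), 23:59 UTC + 6h45m = 06:44 Ethos standard time (rolling into the next day, 6 March 2019).
Daylight saving runs 19 October 2018 – 7 April 2019; the standard-time date in Ethos, 6 March 2019, is inside that window, so Ethos is at UTC+07:45.
23:59 UTC + 7h45m = 07:44 Ethos (rolling into the next day, 6 March 2019).

07:44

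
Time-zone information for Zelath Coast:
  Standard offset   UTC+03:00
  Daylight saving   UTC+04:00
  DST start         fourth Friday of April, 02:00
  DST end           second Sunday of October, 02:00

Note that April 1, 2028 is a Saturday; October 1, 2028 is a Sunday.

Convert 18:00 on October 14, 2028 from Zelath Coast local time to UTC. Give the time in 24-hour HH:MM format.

15:00

1 April 2028 is a Saturday, so the first Friday is April 7 and the fourth is April 28.
1 October 2028 is a Sunday, so the first Sunday is October 1 and the second is October 8.
October 14, 2028 does not fall between 28 April and 8 October, so daylight saving is not in effect and Zelath Coast is at UTC+03:00.
18:00 local − 3h = 15:00 UTC.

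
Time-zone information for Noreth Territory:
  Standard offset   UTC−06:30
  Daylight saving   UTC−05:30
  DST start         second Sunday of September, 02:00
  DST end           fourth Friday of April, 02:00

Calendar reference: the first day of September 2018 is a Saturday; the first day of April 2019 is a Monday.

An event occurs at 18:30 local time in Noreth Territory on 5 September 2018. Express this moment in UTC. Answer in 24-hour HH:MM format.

01:00

1 September 2018 is a Saturday, so the first Sunday is September 2 and the second is September 9.
1 April 2019 is a Monday, so the first Friday is April 5 and the fourth is April 26.
Daylight saving runs 9 September 2018 – 26 April 2019; 5 September 2018 is outside that window, so Noreth Territory is on standard time at UTC−06:30.
18:30 local + 6h30m = 01:00 UTC (rolling into the next day, 6 September 2018).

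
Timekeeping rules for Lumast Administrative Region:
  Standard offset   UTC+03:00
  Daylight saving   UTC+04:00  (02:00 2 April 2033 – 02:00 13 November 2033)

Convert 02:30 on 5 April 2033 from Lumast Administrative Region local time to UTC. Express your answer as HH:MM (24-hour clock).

22:30

5 April 2033 lies within the daylight-saving period (2 April – 13 November), so Lumast Administrative Region is on daylight time, UTC+04:00.
02:30 local − 4h = 22:30 UTC (rolling into the previous day, 4 April 2033).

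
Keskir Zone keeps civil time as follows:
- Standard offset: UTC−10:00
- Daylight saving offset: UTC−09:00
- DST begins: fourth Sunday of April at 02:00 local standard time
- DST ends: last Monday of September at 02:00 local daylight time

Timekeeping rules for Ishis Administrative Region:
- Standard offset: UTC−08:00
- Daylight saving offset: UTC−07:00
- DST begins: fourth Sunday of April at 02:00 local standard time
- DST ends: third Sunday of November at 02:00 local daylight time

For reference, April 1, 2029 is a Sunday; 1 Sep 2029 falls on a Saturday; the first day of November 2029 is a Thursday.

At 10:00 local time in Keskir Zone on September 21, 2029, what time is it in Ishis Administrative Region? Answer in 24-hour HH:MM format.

12:00

1 April 2029 is a Sunday, so the first Sunday is April 1 and the fourth is April 22.
1 September 2029 is a Saturday, so Mondays fall on 3, 10, 17, 24; the last is September 24.
September 21, 2029 lies within the daylight-saving period (22 April – 24 September), so Keskir Zone is on daylight time, UTC−09:00.
10:00 Keskir Zone + 9h = 19:00 UTC.
1 April 2029 is a Sunday, so the first Sunday is April 1 and the fourth is April 22.
1 November 2029 is a Thursday, so the first Sunday is November 4 and the third is November 18.
At the standard offset (UTC−08:00), 19:00 UTC − 8h = 11:00 Ishis Administrative Region standard time.
Daylight saving runs 22 April – 18 November; the standard-time date in Ishis Administrative Region, September 21, 2029, is inside that window, so Ishis Administrative Region is at UTC−07:00.
19:00 UTC − 7h = 12:00 Ishis Administrative Region.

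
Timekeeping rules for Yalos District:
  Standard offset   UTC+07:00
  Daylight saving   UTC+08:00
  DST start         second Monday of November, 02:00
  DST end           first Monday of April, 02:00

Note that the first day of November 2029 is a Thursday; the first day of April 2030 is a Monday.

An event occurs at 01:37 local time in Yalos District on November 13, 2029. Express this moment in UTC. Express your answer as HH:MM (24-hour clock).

17:37

1 November 2029 is a Thursday, so the first Monday is November 5 and the second is November 12.
1 April 2030 is a Monday, so the first Monday is April 1.
November 13, 2029 falls between 12 November 2029 and 1 April 2030, so daylight saving is in effect and Yalos District is at UTC+08:00.
01:37 local − 8h = 17:37 UTC (rolling into the previous day, 12 November 2029).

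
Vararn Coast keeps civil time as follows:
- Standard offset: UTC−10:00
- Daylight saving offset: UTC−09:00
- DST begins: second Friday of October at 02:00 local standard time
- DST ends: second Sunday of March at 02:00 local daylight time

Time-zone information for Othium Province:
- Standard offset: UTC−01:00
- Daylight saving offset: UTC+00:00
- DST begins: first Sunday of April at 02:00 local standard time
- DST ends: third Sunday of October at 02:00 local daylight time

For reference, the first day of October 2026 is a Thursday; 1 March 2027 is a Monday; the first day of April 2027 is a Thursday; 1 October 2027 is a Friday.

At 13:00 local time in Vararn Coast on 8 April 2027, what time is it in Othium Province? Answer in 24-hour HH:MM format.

23:00

1 October 2026 is a Thursday, so the first Friday is October 2 and the second is October 9.
1 March 2027 is a Monday, so the first Sunday is March 7 and the second is March 14.
8 April 2027 does not fall between 9 October 2026 and 14 March 2027, so daylight saving is not in effect and Vararn Coast is at UTC−10:00.
13:00 Vararn Coast + 10h = 23:00 UTC.
1 April 2027 is a Thursday, so the first Sunday is April 4.
1 October 2027 is a Friday, so the first Sunday is October 3 and the third is October 17.
At the standard offset (UTC−01:00), 23:00 UTC − 1h = 22:00 Othium Province standard time.
The standard-time date in Othium Province, 8 April 2027, lies within the daylight-saving period (4 April – 17 October), so Othium Province is on daylight time, UTC+00:00.
23:00 UTC + 0h = 23:00 Othium Province.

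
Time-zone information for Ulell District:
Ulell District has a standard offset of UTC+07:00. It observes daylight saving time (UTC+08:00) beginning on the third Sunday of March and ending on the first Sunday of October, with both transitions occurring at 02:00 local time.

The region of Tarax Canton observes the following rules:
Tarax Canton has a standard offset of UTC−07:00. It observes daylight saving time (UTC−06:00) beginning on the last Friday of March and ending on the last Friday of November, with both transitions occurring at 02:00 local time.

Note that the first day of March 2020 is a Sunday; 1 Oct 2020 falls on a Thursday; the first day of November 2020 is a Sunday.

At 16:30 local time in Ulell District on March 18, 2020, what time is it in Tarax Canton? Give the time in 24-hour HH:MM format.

1 March 2020 is a Sunday, so the first Sunday is March 1 and the third is March 15.
1 October 2020 is a Thursday, so the first Sunday is October 4.
March 18, 2020 lies within the daylight-saving period (15 March – 4 October), so Ulell District is on daylight time, UTC+08:00.
16:30 Ulell District − 8h = 08:30 UTC.
1 March 2020 is a Sunday, so Fridays fall on 6, 13, 20, 27; the last is March 27.
1 November 2020 is a Sunday, so Fridays fall on 6, 13, 20, 27; the last is November 27.
At the standard offset (UTC−07:00), 08:30 UTC − 7h = 01:30 Tarax Canton standard time.
The standard-time date in Tarax Canton, March 18, 2020, is outside the daylight-saving period (27 March – 27 November), so Tarax Canton is on standard time, UTC−07:00.
08:30 UTC − 7h = 01:30 Tarax Canton.

01:30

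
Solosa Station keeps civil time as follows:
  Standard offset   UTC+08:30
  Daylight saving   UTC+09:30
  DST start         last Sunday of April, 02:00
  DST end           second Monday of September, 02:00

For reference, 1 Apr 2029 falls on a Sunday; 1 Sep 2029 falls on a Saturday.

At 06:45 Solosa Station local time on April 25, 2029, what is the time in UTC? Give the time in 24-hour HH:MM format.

1 April 2029 is a Sunday, so Sundays fall on 1, 8, 15, 22, 29; the last is April 29.
1 September 2029 is a Saturday, so the first Monday is September 3 and the second is September 10.
April 25, 2029 does not fall between 29 April and 10 September, so daylight saving is not in effect and Solosa Station is at UTC+08:30.
06:45 local − 8h30m = 22:15 UTC (rolling into the previous day, 24 April 2029).

22:15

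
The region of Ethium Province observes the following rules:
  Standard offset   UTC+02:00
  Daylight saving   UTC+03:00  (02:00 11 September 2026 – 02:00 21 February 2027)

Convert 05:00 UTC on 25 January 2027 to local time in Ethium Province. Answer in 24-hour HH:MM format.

08:00

At the standard offset (UTC+02:00), 05:00 UTC + 2h = 07:00 Ethium Province standard time.
The standard-time date in Ethium Province, 25 January 2027, lies within the daylight-saving period (11 September 2026 – 21 February 2027), so Ethium Province is on daylight time, UTC+03:00.
05:00 UTC + 3h = 08:00 local.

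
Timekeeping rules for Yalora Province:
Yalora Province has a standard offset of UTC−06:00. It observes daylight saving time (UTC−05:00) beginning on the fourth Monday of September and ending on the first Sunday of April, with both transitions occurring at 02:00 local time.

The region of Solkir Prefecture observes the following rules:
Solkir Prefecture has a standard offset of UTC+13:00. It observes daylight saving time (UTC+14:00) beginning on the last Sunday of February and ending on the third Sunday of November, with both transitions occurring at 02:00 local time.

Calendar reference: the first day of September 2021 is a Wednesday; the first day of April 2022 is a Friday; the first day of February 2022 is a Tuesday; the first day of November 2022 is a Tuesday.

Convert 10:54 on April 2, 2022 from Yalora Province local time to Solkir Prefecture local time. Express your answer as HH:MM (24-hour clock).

1 September 2021 is a Wednesday, so the first Monday is September 6 and the fourth is September 27.
1 April 2022 is a Friday, so the first Sunday is April 3.
April 2, 2022 lies within the daylight-saving period (27 September 2021 – 3 April 2022), so Yalora Province is on daylight time, UTC−05:00.
10:54 Yalora Province + 5h = 15:54 UTC.
1 February 2022 is a Tuesday, so Sundays fall on 6, 13, 20, 27; the last is February 27.
1 November 2022 is a Tuesday, so the first Sunday is November 6 and the third is November 20.
At the standard offset (UTC+13:00), 15:54 UTC + 13h = 04:54 Solkir Prefecture standard time (rolling into the next day, 3 April 2022).
The standard-time date in Solkir Prefecture, April 3, 2022, falls between 27 February and 20 November, so daylight saving is in effect and Solkir Prefecture is at UTC+14:00.
15:54 UTC + 14h = 05:54 Solkir Prefecture (rolling into the next day, 3 April 2022).

05:54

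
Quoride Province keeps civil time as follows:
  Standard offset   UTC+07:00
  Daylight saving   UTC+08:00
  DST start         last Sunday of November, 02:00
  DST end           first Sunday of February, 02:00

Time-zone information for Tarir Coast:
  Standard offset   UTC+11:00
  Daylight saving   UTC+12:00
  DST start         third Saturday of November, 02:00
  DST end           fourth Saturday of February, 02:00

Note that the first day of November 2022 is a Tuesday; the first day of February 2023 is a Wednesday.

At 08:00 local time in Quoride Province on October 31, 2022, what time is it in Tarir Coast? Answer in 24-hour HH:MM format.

1 November 2022 is a Tuesday, so Sundays fall on 6, 13, 20, 27; the last is November 27.
1 February 2023 is a Wednesday, so the first Sunday is February 5.
October 31, 2022 does not fall between 27 November 2022 and 5 February 2023, so daylight saving is not in effect and Quoride Province is at UTC+07:00.
08:00 Quoride Province − 7h = 01:00 UTC.
1 November 2022 is a Tuesday, so the first Saturday is November 5 and the third is November 19.
1 February 2023 is a Wednesday, so the first Saturday is February 4 and the fourth is February 25.
At the standard offset (UTC+11:00), 01:00 UTC + 11h = 12:00 Tarir Coast standard time.
The standard-time date in Tarir Coast, October 31, 2022, is outside the daylight-saving period (19 November 2022 – 25 February 2023), so Tarir Coast is on standard time, UTC+11:00.
01:00 UTC + 11h = 12:00 Tarir Coast.

12:00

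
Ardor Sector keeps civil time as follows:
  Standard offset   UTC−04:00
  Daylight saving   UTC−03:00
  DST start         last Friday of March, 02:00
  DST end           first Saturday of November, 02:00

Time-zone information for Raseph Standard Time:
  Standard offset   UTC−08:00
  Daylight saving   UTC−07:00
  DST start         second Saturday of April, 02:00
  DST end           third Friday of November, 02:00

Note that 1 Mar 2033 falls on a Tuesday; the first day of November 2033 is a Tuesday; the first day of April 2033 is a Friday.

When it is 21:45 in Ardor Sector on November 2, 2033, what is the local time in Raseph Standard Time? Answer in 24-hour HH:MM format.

17:45

1 March 2033 is a Tuesday, so Fridays fall on 4, 11, 18, 25; the last is March 25.
1 November 2033 is a Tuesday, so the first Saturday is November 5.
November 2, 2033 lies within the daylight-saving period (25 March – 5 November), so Ardor Sector is on daylight time, UTC−03:00.
21:45 Ardor Sector + 3h = 00:45 UTC (rolling into the next day, 3 November 2033).
1 April 2033 is a Friday, so the first Saturday is April 2 and the second is April 9.
1 November 2033 is a Tuesday, so the first Friday is November 4 and the third is November 18.
At the standard offset (UTC−08:00), 00:45 UTC − 8h = 16:45 Raseph Standard Time standard time (rolling into the previous day, 2 November 2033).
Daylight saving runs 9 April – 18 November; the standard-time date in Raseph Standard Time, November 2, 2033, is inside that window, so Raseph Standard Time is at UTC−07:00.
00:45 UTC − 7h = 17:45 Raseph Standard Time (rolling into the previous day, 2 November 2033).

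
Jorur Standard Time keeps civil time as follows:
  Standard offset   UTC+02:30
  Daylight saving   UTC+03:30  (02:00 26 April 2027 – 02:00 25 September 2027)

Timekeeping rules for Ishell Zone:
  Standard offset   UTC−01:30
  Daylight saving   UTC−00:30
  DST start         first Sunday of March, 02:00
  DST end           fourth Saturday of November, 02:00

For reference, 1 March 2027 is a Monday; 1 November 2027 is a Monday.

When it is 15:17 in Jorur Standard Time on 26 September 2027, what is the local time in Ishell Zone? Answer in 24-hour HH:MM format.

12:17

26 September 2027 does not fall between 26 April and 25 September, so daylight saving is not in effect and Jorur Standard Time is at UTC+02:30.
15:17 Jorur Standard Time − 2h30m = 12:47 UTC.
1 March 2027 is a Monday, so the first Sunday is March 7.
1 November 2027 is a Monday, so the first Saturday is November 6 and the fourth is November 27.
At the standard offset (UTC−01:30), 12:47 UTC − 1h30m = 11:17 Ishell Zone standard time.
The standard-time date in Ishell Zone, 26 September 2027, falls between 7 March and 27 November, so daylight saving is in effect and Ishell Zone is at UTC−00:30.
12:47 UTC − 0h30m = 12:17 Ishell Zone.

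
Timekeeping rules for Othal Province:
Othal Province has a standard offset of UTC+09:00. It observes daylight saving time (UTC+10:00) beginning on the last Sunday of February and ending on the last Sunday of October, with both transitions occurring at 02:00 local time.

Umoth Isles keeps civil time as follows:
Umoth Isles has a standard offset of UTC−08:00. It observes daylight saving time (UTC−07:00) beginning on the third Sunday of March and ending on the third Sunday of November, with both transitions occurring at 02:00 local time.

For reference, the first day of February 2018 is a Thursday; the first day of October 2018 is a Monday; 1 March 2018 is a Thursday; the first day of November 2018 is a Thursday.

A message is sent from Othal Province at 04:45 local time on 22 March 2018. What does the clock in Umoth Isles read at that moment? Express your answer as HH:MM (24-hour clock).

1 February 2018 is a Thursday, so Sundays fall on 4, 11, 18, 25; the last is February 25.
1 October 2018 is a Monday, so Sundays fall on 7, 14, 21, 28; the last is October 28.
Daylight saving runs 25 February – 28 October; 22 March 2018 is inside that window, so Othal Province is at UTC+10:00.
04:45 Othal Province − 10h = 18:45 UTC (rolling into the previous day, 21 March 2018).
1 March 2018 is a Thursday, so the first Sunday is March 4 and the third is March 18.
1 November 2018 is a Thursday, so the first Sunday is November 4 and the third is November 18.
At the standard offset (UTC−08:00), 18:45 UTC − 8h = 10:45 Umoth Isles standard time.
The standard-time date in Umoth Isles, 21 March 2018, falls between 18 March and 18 November, so daylight saving is in effect and Umoth Isles is at UTC−07:00.
18:45 UTC − 7h = 11:45 Umoth Isles.

11:45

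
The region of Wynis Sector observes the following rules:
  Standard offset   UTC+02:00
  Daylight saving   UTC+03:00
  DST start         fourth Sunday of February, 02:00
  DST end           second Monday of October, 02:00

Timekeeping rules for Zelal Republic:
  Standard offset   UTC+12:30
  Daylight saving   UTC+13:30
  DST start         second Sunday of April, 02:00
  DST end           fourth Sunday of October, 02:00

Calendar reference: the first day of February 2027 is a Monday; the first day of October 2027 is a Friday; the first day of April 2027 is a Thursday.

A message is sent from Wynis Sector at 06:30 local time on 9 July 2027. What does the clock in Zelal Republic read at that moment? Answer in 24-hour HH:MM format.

1 February 2027 is a Monday, so the first Sunday is February 7 and the fourth is February 28.
1 October 2027 is a Friday, so the first Monday is October 4 and the second is October 11.
9 July 2027 lies within the daylight-saving period (28 February – 11 October), so Wynis Sector is on daylight time, UTC+03:00.
06:30 Wynis Sector − 3h = 03:30 UTC.
1 April 2027 is a Thursday, so the first Sunday is April 4 and the second is April 11.
1 October 2027 is a Friday, so the first Sunday is October 3 and the fourth is October 24.
At the standard offset (UTC+12:30), 03:30 UTC + 12h30m = 16:00 Zelal Republic standard time.
The standard-time date in Zelal Republic, 9 July 2027, falls between 11 April and 24 October, so daylight saving is in effect and Zelal Republic is at UTC+13:30.
03:30 UTC + 13h30m = 17:00 Zelal Republic.

17:00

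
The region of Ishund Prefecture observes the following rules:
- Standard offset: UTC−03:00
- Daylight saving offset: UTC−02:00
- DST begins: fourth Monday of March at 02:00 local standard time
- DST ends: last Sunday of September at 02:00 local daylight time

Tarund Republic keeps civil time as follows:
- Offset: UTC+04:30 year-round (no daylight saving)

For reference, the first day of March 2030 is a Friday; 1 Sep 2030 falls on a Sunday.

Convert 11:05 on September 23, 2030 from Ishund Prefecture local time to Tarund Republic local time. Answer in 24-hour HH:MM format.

1 March 2030 is a Friday, so the first Monday is March 4 and the fourth is March 25.
1 September 2030 is a Sunday, so Sundays fall on 1, 8, 15, 22, 29; the last is September 29.
September 23, 2030 falls between 25 March and 29 September, so daylight saving is in effect and Ishund Prefecture is at UTC−02:00.
11:05 Ishund Prefecture + 2h = 13:05 UTC.
Tarund Republic stays on UTC+04:30 all year.
13:05 UTC + 4h30m = 17:35 Tarund Republic.

17:35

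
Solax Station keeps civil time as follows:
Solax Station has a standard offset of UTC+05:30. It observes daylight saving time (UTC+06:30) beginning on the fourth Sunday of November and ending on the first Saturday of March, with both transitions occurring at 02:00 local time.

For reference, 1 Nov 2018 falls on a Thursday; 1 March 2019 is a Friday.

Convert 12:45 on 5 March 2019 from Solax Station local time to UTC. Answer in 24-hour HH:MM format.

1 November 2018 is a Thursday, so the first Sunday is November 4 and the fourth is November 25.
1 March 2019 is a Friday, so the first Saturday is March 2.
Daylight saving runs 25 November 2018 – 2 March 2019; 5 March 2019 is outside that window, so Solax Station is on standard time at UTC+05:30.
12:45 local − 5h30m = 07:15 UTC.

07:15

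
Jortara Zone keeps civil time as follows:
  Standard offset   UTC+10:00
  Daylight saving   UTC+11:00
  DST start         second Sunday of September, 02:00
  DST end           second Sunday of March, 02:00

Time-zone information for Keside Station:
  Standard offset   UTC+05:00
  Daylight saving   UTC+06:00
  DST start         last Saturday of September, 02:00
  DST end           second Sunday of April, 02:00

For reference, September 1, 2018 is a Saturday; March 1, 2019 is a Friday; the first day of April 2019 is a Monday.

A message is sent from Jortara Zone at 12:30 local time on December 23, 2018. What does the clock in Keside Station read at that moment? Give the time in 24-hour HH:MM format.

07:30

1 September 2018 is a Saturday, so the first Sunday is September 2 and the second is September 9.
1 March 2019 is a Friday, so the first Sunday is March 3 and the second is March 10.
December 23, 2018 lies within the daylight-saving period (9 September 2018 – 10 March 2019), so Jortara Zone is on daylight time, UTC+11:00.
12:30 Jortara Zone − 11h = 01:30 UTC.
1 September 2018 is a Saturday, so Saturdays fall on 1, 8, 15, 22, 29; the last is September 29.
1 April 2019 is a Monday, so the first Sunday is April 7 and the second is April 14.
At the standard offset (UTC+05:00), 01:30 UTC + 5h = 06:30 Keside Station standard time.
The standard-time date in Keside Station, December 23, 2018, falls between 29 September 2018 and 14 April 2019, so daylight saving is in effect and Keside Station is at UTC+06:00.
01:30 UTC + 6h = 07:30 Keside Station.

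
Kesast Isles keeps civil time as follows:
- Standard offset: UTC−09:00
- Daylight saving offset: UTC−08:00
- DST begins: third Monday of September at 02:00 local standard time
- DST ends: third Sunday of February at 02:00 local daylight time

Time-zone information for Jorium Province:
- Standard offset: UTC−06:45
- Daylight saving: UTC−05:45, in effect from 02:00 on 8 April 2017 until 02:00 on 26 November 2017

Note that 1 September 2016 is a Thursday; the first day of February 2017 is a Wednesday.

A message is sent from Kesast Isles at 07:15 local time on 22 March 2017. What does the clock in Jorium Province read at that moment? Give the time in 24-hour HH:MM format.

09:30

1 September 2016 is a Thursday, so the first Monday is September 5 and the third is September 19.
1 February 2017 is a Wednesday, so the first Sunday is February 5 and the third is February 19.
Daylight saving runs 19 September 2016 – 19 February 2017; 22 March 2017 is outside that window, so Kesast Isles is on standard time at UTC−09:00.
07:15 Kesast Isles + 9h = 16:15 UTC.
At the standard offset (UTC−06:45), 16:15 UTC − 6h45m = 09:30 Jorium Province standard time.
The standard-time date in Jorium Province, 22 March 2017, is outside the daylight-saving period (8 April – 26 November), so Jorium Province is on standard time, UTC−06:45.
16:15 UTC − 6h45m = 09:30 Jorium Province.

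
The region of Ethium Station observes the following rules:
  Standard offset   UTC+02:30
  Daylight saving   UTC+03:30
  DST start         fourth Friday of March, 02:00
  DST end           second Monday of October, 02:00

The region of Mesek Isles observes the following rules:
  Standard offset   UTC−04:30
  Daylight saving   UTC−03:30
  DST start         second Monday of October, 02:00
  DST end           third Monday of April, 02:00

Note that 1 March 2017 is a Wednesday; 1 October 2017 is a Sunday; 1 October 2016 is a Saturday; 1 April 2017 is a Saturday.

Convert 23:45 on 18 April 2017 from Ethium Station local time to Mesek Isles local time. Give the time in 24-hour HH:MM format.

1 March 2017 is a Wednesday, so the first Friday is March 3 and the fourth is March 24.
1 October 2017 is a Sunday, so the first Monday is October 2 and the second is October 9.
Daylight saving runs 24 March – 9 October; 18 April 2017 is inside that window, so Ethium Station is at UTC+03:30.
23:45 Ethium Station − 3h30m = 20:15 UTC.
1 October 2016 is a Saturday, so the first Monday is October 3 and the second is October 10.
1 April 2017 is a Saturday, so the first Monday is April 3 and the third is April 17.
At the standard offset (UTC−04:30), 20:15 UTC − 4h30m = 15:45 Mesek Isles standard time.
The standard-time date in Mesek Isles, 18 April 2017, does not fall between 10 October 2016 and 17 April 2017, so daylight saving is not in effect and Mesek Isles is at UTC−04:30.
20:15 UTC − 4h30m = 15:45 Mesek Isles.

15:45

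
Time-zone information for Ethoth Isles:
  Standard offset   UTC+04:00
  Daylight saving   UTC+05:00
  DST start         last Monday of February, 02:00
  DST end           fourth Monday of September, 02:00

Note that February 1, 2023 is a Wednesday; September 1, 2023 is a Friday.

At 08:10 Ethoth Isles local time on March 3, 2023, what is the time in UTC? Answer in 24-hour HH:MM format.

03:10

1 February 2023 is a Wednesday, so Mondays fall on 6, 13, 20, 27; the last is February 27.
1 September 2023 is a Friday, so the first Monday is September 4 and the fourth is September 25.
Daylight saving runs 27 February – 25 September; March 3, 2023 is inside that window, so Ethoth Isles is at UTC+05:00.
08:10 local − 5h = 03:10 UTC.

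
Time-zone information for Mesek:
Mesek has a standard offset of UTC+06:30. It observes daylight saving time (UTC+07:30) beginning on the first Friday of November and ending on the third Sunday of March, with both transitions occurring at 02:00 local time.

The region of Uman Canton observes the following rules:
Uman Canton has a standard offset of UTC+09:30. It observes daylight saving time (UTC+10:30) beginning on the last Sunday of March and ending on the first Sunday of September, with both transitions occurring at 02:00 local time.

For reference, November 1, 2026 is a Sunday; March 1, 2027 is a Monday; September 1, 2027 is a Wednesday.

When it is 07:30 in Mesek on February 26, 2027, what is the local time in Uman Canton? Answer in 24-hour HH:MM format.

1 November 2026 is a Sunday, so the first Friday is November 6.
1 March 2027 is a Monday, so the first Sunday is March 7 and the third is March 21.
Daylight saving runs 6 November 2026 – 21 March 2027; February 26, 2027 is inside that window, so Mesek is at UTC+07:30.
07:30 Mesek − 7h30m = 00:00 UTC.
1 March 2027 is a Monday, so Sundays fall on 7, 14, 21, 28; the last is March 28.
1 September 2027 is a Wednesday, so the first Sunday is September 5.
At the standard offset (UTC+09:30), 00:00 UTC + 9h30m = 09:30 Uman Canton standard time.
The standard-time date in Uman Canton, February 26, 2027, is outside the daylight-saving period (28 March – 5 September), so Uman Canton is on standard time, UTC+09:30.
00:00 UTC + 9h30m = 09:30 Uman Canton.

09:30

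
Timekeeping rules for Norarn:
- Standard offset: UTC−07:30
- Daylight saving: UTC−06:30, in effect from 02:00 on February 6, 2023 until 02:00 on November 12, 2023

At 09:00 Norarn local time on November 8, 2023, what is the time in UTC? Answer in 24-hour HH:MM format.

November 8, 2023 falls between 6 February and 12 November, so daylight saving is in effect and Norarn is at UTC−06:30.
09:00 local + 6h30m = 15:30 UTC.

15:30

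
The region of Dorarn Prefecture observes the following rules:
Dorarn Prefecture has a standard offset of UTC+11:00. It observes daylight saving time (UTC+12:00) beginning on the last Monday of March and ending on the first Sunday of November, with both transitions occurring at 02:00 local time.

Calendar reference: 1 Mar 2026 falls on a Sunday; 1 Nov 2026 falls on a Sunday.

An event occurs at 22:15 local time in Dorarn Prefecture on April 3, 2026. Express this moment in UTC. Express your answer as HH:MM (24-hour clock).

1 March 2026 is a Sunday, so Mondays fall on 2, 9, 16, 23, 30; the last is March 30.
1 November 2026 is a Sunday, so the first Sunday is November 1.
April 3, 2026 lies within the daylight-saving period (30 March – 1 November), so Dorarn Prefecture is on daylight time, UTC+12:00.
22:15 local − 12h = 10:15 UTC.

10:15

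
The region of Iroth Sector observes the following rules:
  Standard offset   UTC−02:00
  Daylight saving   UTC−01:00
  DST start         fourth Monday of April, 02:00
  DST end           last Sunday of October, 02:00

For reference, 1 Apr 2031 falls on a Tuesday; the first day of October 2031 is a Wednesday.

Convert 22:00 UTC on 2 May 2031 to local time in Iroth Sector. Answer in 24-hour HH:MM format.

1 April 2031 is a Tuesday, so the first Monday is April 7 and the fourth is April 28.
1 October 2031 is a Wednesday, so Sundays fall on 5, 12, 19, 26; the last is October 26.
At the standard offset (UTC−02:00), 22:00 UTC − 2h = 20:00 Iroth Sector standard time.
Daylight saving runs 28 April – 26 October; the standard-time date in Iroth Sector, 2 May 2031, is inside that window, so Iroth Sector is at UTC−01:00.
22:00 UTC − 1h = 21:00 local.

21:00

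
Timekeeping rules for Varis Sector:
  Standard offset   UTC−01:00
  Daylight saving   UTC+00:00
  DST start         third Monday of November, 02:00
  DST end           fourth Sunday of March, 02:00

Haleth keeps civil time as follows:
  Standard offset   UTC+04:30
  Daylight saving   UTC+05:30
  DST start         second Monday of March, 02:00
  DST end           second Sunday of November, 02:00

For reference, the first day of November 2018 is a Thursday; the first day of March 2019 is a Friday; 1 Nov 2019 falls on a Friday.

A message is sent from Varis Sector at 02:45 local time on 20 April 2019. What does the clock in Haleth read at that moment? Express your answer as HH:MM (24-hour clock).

1 November 2018 is a Thursday, so the first Monday is November 5 and the third is November 19.
1 March 2019 is a Friday, so the first Sunday is March 3 and the fourth is March 24.
20 April 2019 does not fall between 19 November 2018 and 24 March 2019, so daylight saving is not in effect and Varis Sector is at UTC−01:00.
02:45 Varis Sector + 1h = 03:45 UTC.
1 March 2019 is a Friday, so the first Monday is March 4 and the second is March 11.
1 November 2019 is a Friday, so the first Sunday is November 3 and the second is November 10.
At the standard offset (UTC+04:30), 03:45 UTC + 4h30m = 08:15 Haleth standard time.
Daylight saving runs 11 March – 10 November; the standard-time date in Haleth, 20 April 2019, is inside that window, so Haleth is at UTC+05:30.
03:45 UTC + 5h30m = 09:15 Haleth.

09:15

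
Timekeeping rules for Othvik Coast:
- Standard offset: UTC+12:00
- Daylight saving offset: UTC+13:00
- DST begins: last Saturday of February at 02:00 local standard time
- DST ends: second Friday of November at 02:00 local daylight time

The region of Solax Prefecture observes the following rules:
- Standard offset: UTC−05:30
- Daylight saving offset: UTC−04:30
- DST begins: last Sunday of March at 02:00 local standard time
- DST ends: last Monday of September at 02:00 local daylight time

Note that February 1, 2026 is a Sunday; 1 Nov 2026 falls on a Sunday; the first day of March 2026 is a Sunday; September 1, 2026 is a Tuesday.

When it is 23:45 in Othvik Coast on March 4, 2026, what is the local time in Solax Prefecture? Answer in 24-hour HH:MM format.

05:15

1 February 2026 is a Sunday, so Saturdays fall on 7, 14, 21, 28; the last is February 28.
1 November 2026 is a Sunday, so the first Friday is November 6 and the second is November 13.
March 4, 2026 lies within the daylight-saving period (28 February – 13 November), so Othvik Coast is on daylight time, UTC+13:00.
23:45 Othvik Coast − 13h = 10:45 UTC.
1 March 2026 is a Sunday, so Sundays fall on 1, 8, 15, 22, 29; the last is March 29.
1 September 2026 is a Tuesday, so Mondays fall on 7, 14, 21, 28; the last is September 28.
At the standard offset (UTC−05:30), 10:45 UTC − 5h30m = 05:15 Solax Prefecture standard time.
The standard-time date in Solax Prefecture, March 4, 2026, does not fall between 29 March and 28 September, so daylight saving is not in effect and Solax Prefecture is at UTC−05:30.
10:45 UTC − 5h30m = 05:15 Solax Prefecture.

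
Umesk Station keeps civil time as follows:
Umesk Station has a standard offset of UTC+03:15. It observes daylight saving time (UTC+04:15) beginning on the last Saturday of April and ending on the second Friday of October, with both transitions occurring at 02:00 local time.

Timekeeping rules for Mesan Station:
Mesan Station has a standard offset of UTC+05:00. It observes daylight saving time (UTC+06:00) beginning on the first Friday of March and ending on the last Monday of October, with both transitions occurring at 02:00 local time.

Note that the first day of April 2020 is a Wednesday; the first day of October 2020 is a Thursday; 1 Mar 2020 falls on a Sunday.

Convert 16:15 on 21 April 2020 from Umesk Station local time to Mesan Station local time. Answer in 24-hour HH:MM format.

1 April 2020 is a Wednesday, so Saturdays fall on 4, 11, 18, 25; the last is April 25.
1 October 2020 is a Thursday, so the first Friday is October 2 and the second is October 9.
21 April 2020 does not fall between 25 April and 9 October, so daylight saving is not in effect and Umesk Station is at UTC+03:15.
16:15 Umesk Station − 3h15m = 13:00 UTC.
1 March 2020 is a Sunday, so the first Friday is March 6.
1 October 2020 is a Thursday, so Mondays fall on 5, 12, 19, 26; the last is October 26.
At the standard offset (UTC+05:00), 13:00 UTC + 5h = 18:00 Mesan Station standard time.
The standard-time date in Mesan Station, 21 April 2020, falls between 6 March and 26 October, so daylight saving is in effect and Mesan Station is at UTC+06:00.
13:00 UTC + 6h = 19:00 Mesan Station.

19:00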